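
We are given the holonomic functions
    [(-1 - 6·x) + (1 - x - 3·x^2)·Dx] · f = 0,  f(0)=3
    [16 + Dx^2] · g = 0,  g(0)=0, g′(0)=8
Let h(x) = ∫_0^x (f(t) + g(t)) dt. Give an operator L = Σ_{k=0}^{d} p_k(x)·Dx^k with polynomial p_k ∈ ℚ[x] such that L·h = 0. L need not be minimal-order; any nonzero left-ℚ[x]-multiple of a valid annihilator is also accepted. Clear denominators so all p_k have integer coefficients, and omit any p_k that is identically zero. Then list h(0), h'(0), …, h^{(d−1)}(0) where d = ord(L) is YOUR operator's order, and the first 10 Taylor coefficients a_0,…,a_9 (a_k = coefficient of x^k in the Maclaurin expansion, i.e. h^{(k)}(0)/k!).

f: a_k = 3, 3, 12, 21, 57, 120, 291, 651, 1524, 3477, …
g: a_k = 0, 8, 0, -64/3, 0, 256/15, 0, -2048/315, 0, 4096/2835, …
Weyl lclm of L_f,L_g ⇒ L₀ (ord ≤ 3).
∫: right-multiply L₀ by Dx.
L = (464 + 2816·x + 416·x^2 + 2112·x^3 + 5760·x^4 + 6912·x^5)·Dx + (-192 + 304·x + 672·x^2 - 1312·x^3 - 1008·x^4 + 3456·x^5 + 3456·x^6)·Dx^2 + (29 + 176·x + 26·x^2 + 132·x^3 + 360·x^4 + 432·x^5)·Dx^3 + (-12 + 19·x + 42·x^2 - 82·x^3 - 63·x^4 + 216·x^5 + 216·x^6)·Dx^4  (order 4).
h: a_k = 0, 3, 11/2, 4, -1/12, 57/5, 1028/45, 291/7, 203017/2520, 508/3, …
ICs: h(0) = 0, h′(0) = 3, h′′(0) = 11, h′′′(0) = 24.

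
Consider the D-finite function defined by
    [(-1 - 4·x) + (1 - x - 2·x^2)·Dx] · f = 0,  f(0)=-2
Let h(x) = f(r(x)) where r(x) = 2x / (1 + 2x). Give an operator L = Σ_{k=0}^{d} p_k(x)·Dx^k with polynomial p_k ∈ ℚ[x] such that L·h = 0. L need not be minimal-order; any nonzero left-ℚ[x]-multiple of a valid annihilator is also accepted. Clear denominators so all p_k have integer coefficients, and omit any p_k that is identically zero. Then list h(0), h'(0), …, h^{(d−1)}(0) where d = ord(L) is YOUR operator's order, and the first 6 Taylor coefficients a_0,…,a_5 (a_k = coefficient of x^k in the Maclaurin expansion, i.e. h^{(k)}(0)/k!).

L = (2 + 20·x) + (-1 - 4·x + 4·x^2 + 16·x^3)·Dx  (order 1).
h: a_k = -2, -4, -16, 0, -128, 256, …
ICs: h(0) = -2.

f: a_k = -2, -2, -6, -10, -22, -42, …
Change of var in L_f (x↦r) gives L₀.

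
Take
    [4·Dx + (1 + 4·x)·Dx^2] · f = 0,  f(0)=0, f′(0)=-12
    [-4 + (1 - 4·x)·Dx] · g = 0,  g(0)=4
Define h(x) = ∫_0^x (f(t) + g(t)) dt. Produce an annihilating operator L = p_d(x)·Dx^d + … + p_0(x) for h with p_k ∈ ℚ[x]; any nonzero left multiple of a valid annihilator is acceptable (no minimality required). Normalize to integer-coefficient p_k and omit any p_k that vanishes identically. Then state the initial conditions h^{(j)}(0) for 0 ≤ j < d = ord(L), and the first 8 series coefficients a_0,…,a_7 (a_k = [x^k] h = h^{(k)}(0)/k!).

L = (-160 - 128·x)·Dx^2 + (-16 - 256·x - 256·x^2)·Dx^3 + (3 + 4·x - 48·x^2 - 64·x^3)·Dx^4  (order 4).
h: a_k = 0, 4, 2, 88/3, 48, 1216/5, 8704/15, 18432/7, …
ICs: h(0) = 0, h′(0) = 4, h′′(0) = 4, h′′′(0) = 176.

f: a_k = 0, -12, 24, -64, 192, -3072/5, 2048, -49152/7, …
g: a_k = 4, 16, 64, 256, 1024, 4096, 16384, 65536, …
h₀=f+g: left-lcm gives L₀, ord ≤ 3.
Integrate: L := L₀·Dx.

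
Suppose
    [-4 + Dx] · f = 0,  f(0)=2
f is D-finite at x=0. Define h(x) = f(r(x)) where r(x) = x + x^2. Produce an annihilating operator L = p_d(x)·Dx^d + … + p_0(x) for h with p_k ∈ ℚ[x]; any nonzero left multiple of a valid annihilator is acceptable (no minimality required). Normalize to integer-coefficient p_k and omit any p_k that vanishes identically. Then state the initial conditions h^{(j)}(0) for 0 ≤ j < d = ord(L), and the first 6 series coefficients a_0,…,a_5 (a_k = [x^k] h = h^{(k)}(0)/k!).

f: a_k = 2, 8, 16, 64/3, 64/3, 256/15, …
Change of var in L_f (x↦r) gives L₀.
L = (-4 - 8·x) + Dx  (order 1).
h: a_k = 2, 8, 24, 160/3, 304/3, 832/5, …
ICs: h(0) = 2.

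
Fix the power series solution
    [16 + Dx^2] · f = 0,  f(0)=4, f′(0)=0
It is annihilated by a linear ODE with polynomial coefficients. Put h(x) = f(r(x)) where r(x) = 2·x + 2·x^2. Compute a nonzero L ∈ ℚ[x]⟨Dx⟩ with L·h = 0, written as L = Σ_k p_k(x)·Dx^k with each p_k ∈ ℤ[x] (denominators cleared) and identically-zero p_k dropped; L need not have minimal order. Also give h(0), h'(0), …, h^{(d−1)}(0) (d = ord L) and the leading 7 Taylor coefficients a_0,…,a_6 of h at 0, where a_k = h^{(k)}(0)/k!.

f: a_k = 4, 0, -32, 0, 128/3, 0, -1024/45, …
Change of var in L_f (x↦r) gives L₀.
L = (64 + 384·x + 768·x^2 + 512·x^3) - 2·Dx + (1 + 2·x)·Dx^2  (order 2).
h: a_k = 4, 0, -128, -256, 1664/3, 8192/3, 118784/45, …
ICs: h(0) = 4, h′(0) = 0.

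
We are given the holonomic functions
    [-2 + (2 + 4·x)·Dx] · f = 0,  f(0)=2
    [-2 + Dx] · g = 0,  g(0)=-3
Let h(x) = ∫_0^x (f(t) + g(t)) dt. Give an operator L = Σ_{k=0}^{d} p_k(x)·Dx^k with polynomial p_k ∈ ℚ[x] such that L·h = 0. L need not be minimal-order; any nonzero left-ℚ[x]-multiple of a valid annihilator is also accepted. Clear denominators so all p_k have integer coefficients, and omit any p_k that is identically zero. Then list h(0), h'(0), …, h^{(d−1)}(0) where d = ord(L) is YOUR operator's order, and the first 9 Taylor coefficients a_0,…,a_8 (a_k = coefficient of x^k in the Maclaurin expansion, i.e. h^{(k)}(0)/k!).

f: a_k = 2, 2, -1, 1, -5/4, 7/4, -21/8, 33/8, -429/64, …
g: a_k = -3, -6, -6, -4, -2, -4/5, -4/15, -8/105, -2/105, …
L₀ := lclm(L_f,L_g); ord L₀ ≤ 1+1.
h=∫h₀ ⇒ L = L₀·Dx.
L = (6 + 8·x)·Dx + (-5 - 16·x - 16·x^2)·Dx^2 + (1 + 6·x + 8·x^2)·Dx^3  (order 3).
h: a_k = 0, -1, -2, -7/3, -3/4, -13/20, 19/120, -347/840, 3401/6720, …
ICs: h(0) = 0, h′(0) = -1, h′′(0) = -4.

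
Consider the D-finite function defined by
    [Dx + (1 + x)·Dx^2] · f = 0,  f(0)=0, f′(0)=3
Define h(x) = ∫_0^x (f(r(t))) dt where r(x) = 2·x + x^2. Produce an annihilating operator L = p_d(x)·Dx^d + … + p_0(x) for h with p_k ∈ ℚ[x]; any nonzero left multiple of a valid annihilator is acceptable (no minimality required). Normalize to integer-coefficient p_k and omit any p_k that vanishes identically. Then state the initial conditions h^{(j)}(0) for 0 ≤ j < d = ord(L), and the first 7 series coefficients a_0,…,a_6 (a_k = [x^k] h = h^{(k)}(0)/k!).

f: a_k = 0, 3, -3/2, 1, -3/4, 3/5, -1/2, …
Substitute x→r, Dx→(1/r')Dx; clear ⇒ L₀.
h=∫h₀ ⇒ L = L₀·Dx.
L = Dx^2 + (1 + x)·Dx^3  (order 3).
h: a_k = 0, 0, 3, -1, 1/2, -3/10, 1/5, …
ICs: h(0) = 0, h′(0) = 0, h′′(0) = 6.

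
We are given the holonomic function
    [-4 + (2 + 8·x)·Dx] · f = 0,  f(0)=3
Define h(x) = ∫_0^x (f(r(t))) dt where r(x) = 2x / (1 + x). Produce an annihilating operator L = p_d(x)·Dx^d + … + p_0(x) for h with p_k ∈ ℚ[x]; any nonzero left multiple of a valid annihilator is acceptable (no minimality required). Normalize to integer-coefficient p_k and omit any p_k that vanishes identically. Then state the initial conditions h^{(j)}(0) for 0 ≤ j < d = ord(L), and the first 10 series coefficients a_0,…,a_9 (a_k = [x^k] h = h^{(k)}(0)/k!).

L = -4·Dx + (1 + 10·x + 9·x^2)·Dx^2  (order 2).
h: a_k = 0, 3, 6, -12, 39, -852/5, 882, -35460/7, 62415/2, -202260, …
ICs: h(0) = 0, h′(0) = 3.

f: a_k = 3, 6, -6, 12, -30, 84, -252, 792, -2574, 8580, …
L₀ from L_f via x↦r, Dx↦r'^{-1}Dx.
h=∫h₀ ⇒ L = L₀·Dx.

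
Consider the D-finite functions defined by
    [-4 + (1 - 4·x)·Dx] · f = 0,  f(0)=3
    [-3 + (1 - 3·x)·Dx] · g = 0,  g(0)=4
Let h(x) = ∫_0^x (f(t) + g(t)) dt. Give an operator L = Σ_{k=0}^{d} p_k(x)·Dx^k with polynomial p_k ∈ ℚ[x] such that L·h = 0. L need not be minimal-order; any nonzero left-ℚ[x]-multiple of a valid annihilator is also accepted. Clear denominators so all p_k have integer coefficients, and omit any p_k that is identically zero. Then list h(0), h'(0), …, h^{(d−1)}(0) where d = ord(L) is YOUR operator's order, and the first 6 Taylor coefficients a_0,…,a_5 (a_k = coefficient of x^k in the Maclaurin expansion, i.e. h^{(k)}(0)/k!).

f: a_k = 3, 12, 48, 192, 768, 3072, …
g: a_k = 4, 12, 36, 108, 324, 972, …
h₀=f+g: left-lcm gives L₀, ord ≤ 2.
∫: right-multiply L₀ by Dx.
L = -24·Dx + (14 - 48·x)·Dx^2 + (-1 + 7·x - 12·x^2)·Dx^3  (order 3).
h: a_k = 0, 7, 12, 28, 75, 1092/5, …
ICs: h(0) = 0, h′(0) = 7, h′′(0) = 24.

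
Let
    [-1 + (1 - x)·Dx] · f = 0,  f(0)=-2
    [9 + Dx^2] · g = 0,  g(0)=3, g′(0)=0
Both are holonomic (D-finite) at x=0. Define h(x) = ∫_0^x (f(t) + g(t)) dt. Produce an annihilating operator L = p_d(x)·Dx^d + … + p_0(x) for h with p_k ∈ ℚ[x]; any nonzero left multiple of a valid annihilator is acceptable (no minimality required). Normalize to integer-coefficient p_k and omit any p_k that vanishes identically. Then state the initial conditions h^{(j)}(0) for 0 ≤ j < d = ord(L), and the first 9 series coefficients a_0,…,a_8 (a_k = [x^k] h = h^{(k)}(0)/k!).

L = (135 - 162·x + 81·x^2)·Dx + (-99 + 261·x - 243·x^2 + 81·x^3)·Dx^2 + (15 - 18·x + 9·x^2)·Dx^3 + (-11 + 29·x - 27·x^2 + 9·x^3)·Dx^4  (order 4).
h: a_k = 0, 1, -1, -31/6, -1/2, 13/8, -1/3, -403/560, -1/4, …
ICs: h(0) = 0, h′(0) = 1, h′′(0) = -2, h′′′(0) = -31.

f: a_k = -2, -2, -2, -2, -2, -2, -2, -2, -2, …
g: a_k = 3, 0, -27/2, 0, 81/8, 0, -243/80, 0, 2187/4480, …
Sum ⇒ L₀ = lclm(L_f,L_g) in ℚ(x)⟨Dx⟩.
Integrate: L := L₀·Dx.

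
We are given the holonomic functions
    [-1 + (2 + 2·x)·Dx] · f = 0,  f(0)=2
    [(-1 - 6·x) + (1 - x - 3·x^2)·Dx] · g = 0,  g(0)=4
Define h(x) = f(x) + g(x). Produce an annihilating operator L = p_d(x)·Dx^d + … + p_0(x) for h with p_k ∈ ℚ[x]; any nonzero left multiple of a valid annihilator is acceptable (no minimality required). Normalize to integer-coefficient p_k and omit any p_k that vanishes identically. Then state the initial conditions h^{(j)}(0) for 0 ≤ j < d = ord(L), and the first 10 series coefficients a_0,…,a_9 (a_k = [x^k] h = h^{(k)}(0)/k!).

f: a_k = 2, 1, -1/4, 1/8, -5/64, 7/128, -21/512, 33/1024, -429/16384, 715/32768, …
g: a_k = 4, 4, 16, 28, 76, 160, 388, 868, 2032, 4636, …
Sum ⇒ L₀ = lclm(L_f,L_g) in ℚ(x)⟨Dx⟩.
L = (17 + 57·x + 135·x^2 + 90·x^3) + (-33 - 134·x - 387·x^2 - 510·x^3 - 225·x^4)·Dx + (2 + 30·x + 22·x^2 - 126·x^3 - 210·x^4 - 90·x^5)·Dx^2  (order 2).
h: a_k = 6, 5, 63/4, 225/8, 4859/64, 20487/128, 198635/512, 888865/1024, 33291859/16384, 151913163/32768, …
ICs: h(0) = 6, h′(0) = 5.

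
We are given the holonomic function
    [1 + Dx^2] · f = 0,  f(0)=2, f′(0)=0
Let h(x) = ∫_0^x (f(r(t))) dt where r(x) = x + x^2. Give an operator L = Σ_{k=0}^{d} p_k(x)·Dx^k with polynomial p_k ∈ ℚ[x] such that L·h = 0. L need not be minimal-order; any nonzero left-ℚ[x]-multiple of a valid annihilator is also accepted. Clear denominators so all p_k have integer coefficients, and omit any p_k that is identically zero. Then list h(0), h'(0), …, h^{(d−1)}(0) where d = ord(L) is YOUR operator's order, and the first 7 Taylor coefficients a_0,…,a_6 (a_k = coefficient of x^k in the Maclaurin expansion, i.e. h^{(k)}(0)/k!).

f: a_k = 2, 0, -1, 0, 1/12, 0, -1/360, …
h₀=f(r): pull back L_f along r ⇒ L₀.
h=∫h₀ ⇒ L = L₀·Dx.
L = (1 + 6·x + 12·x^2 + 8·x^3)·Dx - 2·Dx^2 + (1 + 2·x)·Dx^3  (order 3).
h: a_k = 0, 2, 0, -1/3, -1/2, -11/60, 1/18, …
ICs: h(0) = 0, h′(0) = 2, h′′(0) = 0.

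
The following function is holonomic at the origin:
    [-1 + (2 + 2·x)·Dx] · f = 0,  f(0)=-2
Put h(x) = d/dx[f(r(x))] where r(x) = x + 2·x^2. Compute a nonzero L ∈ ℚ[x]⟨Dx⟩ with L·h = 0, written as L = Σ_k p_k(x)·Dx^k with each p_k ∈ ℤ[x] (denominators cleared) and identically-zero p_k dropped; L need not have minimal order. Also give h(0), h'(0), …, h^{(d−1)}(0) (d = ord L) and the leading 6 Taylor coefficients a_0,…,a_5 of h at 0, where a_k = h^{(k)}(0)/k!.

L = 7 + (-2 - 10·x - 12·x^2 - 16·x^3)·Dx  (order 1).
h: a_k = -1, -7/2, 21/8, 21/16, -595/128, 567/256, …
ICs: h(0) = -1.

f: a_k = -2, -1, 1/4, -1/8, 5/64, -7/128, …
Change of var in L_f (x↦r) gives L₀.
Differentiate: ansatz ord ≤ ord L₀ ⇒ L.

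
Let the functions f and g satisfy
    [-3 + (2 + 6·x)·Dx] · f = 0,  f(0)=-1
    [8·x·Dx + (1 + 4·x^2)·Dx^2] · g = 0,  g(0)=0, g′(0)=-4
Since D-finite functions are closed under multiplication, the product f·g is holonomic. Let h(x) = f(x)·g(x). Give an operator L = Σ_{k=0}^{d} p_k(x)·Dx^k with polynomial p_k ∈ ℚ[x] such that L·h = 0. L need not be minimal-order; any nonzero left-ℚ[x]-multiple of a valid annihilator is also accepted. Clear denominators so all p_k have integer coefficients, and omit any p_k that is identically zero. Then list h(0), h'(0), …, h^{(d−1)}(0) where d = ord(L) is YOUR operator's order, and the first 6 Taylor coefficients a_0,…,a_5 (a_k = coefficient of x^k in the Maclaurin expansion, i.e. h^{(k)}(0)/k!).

L = (27 - 48·x - 36·x^2) + (-12 - 4·x + 144·x^2 + 144·x^3)·Dx + (4 + 24·x + 52·x^2 + 96·x^3 + 144·x^4)·Dx^2  (order 2).
h: a_k = 0, 4, 6, -59/6, -5/4, 983/160, …
ICs: h(0) = 0, h′(0) = 4.

f: a_k = -1, -3/2, 9/8, -27/16, 405/128, -1701/256, …
g: a_k = 0, -4, 0, 16/3, 0, -64/5, …
f·g: L₀ = L_f ⊗_s L_g, ord ≤ 1·2.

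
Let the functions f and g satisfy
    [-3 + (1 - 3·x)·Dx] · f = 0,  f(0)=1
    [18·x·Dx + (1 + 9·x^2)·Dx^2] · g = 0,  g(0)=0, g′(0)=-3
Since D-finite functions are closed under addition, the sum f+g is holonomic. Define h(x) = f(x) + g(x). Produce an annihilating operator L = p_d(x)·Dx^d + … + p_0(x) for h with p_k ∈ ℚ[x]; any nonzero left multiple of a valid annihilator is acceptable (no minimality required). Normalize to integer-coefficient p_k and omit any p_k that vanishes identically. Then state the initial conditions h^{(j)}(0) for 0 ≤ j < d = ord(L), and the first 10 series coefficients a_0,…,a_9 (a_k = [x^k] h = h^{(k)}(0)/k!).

L = (-18 + 216·x + 486·x^2)·Dx + (12 - 18·x + 108·x^2 + 486·x^3)·Dx^2 + (-1 + 81·x^4)·Dx^3  (order 3).
h: a_k = 1, 0, 9, 36, 81, 972/5, 729, 17496/7, 6561, 17496, …
ICs: h(0) = 1, h′(0) = 0, h′′(0) = 18.

f: a_k = 1, 3, 9, 27, 81, 243, 729, 2187, 6561, 19683, …
g: a_k = 0, -3, 0, 9, 0, -243/5, 0, 2187/7, 0, -2187, …
Weyl lclm of L_f,L_g ⇒ L₀ (ord ≤ 3).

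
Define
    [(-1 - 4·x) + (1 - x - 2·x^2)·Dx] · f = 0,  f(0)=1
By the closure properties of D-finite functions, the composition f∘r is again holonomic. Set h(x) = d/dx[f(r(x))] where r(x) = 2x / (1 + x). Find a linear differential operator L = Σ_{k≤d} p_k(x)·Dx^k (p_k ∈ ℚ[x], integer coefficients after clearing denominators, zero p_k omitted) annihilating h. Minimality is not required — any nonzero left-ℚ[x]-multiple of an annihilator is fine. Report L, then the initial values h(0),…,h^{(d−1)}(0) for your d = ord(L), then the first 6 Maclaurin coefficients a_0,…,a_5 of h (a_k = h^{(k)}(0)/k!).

L = (10 + 54·x + 270·x^2 + 162·x^3) + (-1 - 10·x + 90·x^3 + 81·x^4)·Dx  (order 1).
h: a_k = 2, 20, 54, 360, 810, 4860, …
ICs: h(0) = 2.

f: a_k = 1, 1, 3, 5, 11, 21, …
Change of var in L_f (x↦r) gives L₀.
h₀' ⇒ L via d/dx closure of L₀.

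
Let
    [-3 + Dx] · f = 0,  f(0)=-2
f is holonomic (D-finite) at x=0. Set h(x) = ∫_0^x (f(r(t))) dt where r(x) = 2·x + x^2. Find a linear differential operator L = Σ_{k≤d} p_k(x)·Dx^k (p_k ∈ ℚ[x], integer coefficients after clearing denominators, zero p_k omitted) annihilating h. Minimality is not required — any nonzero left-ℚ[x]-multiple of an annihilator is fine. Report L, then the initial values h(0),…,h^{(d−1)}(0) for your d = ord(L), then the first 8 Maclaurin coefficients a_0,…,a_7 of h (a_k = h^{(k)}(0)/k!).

L = (-6 - 6·x)·Dx + Dx^2  (order 2).
h: a_k = 0, -2, -6, -14, -27, -45, -333/5, -3123/35, …
ICs: h(0) = 0, h′(0) = -2.

f: a_k = -2, -6, -9, -9, -27/4, -81/20, -81/40, -243/280, …
Change of var in L_f (x↦r) gives L₀.
h=∫h₀ ⇒ L = L₀·Dx.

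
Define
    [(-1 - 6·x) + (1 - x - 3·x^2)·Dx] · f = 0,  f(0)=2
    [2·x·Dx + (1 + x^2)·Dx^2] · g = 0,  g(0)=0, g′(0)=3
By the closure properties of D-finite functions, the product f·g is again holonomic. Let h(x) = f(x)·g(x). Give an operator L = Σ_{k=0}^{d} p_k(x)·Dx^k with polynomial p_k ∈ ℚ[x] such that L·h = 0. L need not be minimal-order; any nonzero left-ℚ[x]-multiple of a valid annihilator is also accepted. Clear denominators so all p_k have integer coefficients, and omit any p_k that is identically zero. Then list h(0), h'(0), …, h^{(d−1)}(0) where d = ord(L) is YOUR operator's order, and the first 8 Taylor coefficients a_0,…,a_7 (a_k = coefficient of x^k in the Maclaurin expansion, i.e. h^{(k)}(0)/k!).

f: a_k = 2, 2, 8, 14, 38, 80, 194, 434, …
g: a_k = 0, 3, 0, -1, 0, 3/5, 0, -3/7, …
L₀ := L_f ⊗_s L_g (sym. prod.), ord ≤ 2.
L = (6 + 2·x + 18·x^2) + (2 + 10·x + 4·x^2 + 18·x^3)·Dx + (-1 + x + 2·x^2 + x^3 + 3·x^4)·Dx^2  (order 2).
h: a_k = 0, 6, 6, 22, 40, 536/5, 1136/5, 19178/35, …
ICs: h(0) = 0, h′(0) = 6.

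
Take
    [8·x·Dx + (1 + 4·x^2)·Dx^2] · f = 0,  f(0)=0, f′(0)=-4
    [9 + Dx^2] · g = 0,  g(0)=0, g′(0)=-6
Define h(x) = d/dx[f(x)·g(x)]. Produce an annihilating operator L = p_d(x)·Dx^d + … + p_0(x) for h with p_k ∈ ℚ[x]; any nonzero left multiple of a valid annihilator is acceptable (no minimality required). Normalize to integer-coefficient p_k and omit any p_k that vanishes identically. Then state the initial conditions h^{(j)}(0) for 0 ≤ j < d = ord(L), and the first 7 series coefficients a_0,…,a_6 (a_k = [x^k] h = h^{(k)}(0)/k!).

f: a_k = 0, -4, 0, 16/3, 0, -64/5, 0, …
g: a_k = 0, -6, 0, 9, 0, -81/20, 0, …
Sym-product of L_f,L_g gives L₀ (≤ ord 4).
Differentiate: ansatz ord ≤ ord L₀ ⇒ L.
L = (134325 + 1685016·x^2 + 9665136·x^4 + 17604864·x^6 + 22954752·x^8 + 28366848·x^10 + 26873856·x^12) + (77328·x + 1187136·x^3 + 5460480·x^5 + 10782720·x^7 + 14929920·x^9 + 11943936·x^11)·Dx + (17850 + 242160·x^2 + 1468896·x^4 + 3414528·x^6 + 5764608·x^8 + 7630848·x^10 + 5971968·x^12)·Dx^2 + (8592·x + 131904·x^3 + 606720·x^5 + 1198080·x^7 + 1658880·x^9 + 1327104·x^11)·Dx^3 + (325 + 6104·x^2 + 43888·x^4 + 162048·x^6 + 357120·x^8 + 497664·x^10 + 331776·x^12)·Dx^4  (order 4).
h: a_k = 0, 48, 0, -272, 0, 846, 0, …
ICs: h(0) = 0, h′(0) = 48, h′′(0) = 0, h′′′(0) = -1632.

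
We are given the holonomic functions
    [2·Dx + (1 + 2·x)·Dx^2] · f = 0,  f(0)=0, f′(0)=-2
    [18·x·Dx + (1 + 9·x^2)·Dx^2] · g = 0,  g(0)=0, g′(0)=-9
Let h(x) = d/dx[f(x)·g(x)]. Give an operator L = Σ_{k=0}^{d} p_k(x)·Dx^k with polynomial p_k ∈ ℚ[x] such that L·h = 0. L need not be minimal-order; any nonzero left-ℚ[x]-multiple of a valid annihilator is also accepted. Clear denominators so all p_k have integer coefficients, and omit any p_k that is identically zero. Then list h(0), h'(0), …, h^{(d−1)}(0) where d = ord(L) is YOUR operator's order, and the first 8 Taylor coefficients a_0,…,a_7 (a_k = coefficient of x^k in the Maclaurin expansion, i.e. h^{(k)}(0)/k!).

L = (792 + 3024·x + 22680·x^2 + 102384·x^3 + 174960·x^4 + 151632·x^5 + 104976·x^7) + (332 + 4752·x + 28908·x^2 + 127008·x^3 + 351216·x^4 + 542376·x^5 + 408240·x^6 + 157464·x^7 + 367416·x^8)·Dx + (44 + 916·x + 6696·x^2 + 27252·x^3 + 85860·x^4 + 193428·x^5 + 279936·x^6 + 224532·x^7 + 157464·x^8 + 209952·x^9)·Dx^2 + (10 + 76·x + 418·x^2 + 1728·x^3 + 5391·x^4 + 12960·x^5 + 24948·x^6 + 34992·x^7 + 29889·x^8 + 26244·x^9 + 26244·x^10)·Dx^3  (order 3).
h: a_k = 0, 36, -54, -120, 90, 8316/5, -9786/5, -11952, …
ICs: h(0) = 0, h′(0) = 36, h′′(0) = -108.

f: a_k = 0, -2, 2, -8/3, 4, -32/5, 32/3, -128/7, …
g: a_k = 0, -9, 0, 27, 0, -729/5, 0, 6561/7, …
Product ⇒ symmetric product L₀, ord ≤ 4.
h₀' ⇒ L via d/dx closure of L₀.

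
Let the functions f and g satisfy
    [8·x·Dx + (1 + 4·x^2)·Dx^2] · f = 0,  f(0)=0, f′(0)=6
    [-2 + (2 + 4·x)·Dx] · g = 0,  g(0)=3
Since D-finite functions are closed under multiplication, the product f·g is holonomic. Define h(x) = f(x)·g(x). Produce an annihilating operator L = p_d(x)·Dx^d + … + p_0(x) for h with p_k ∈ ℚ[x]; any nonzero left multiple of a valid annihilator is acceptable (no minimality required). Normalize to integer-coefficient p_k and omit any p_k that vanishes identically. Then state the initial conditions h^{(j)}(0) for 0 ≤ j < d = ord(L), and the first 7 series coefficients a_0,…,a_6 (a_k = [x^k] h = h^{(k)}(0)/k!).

L = (3 - 8·x - 4·x^2) + (-2 + 4·x + 24·x^2 + 16·x^3)·Dx + (1 + 4·x + 8·x^2 + 16·x^3 + 16·x^4)·Dx^2  (order 2).
h: a_k = 0, 18, 18, -33, -15, 1167/20, 1227/20, …
ICs: h(0) = 0, h′(0) = 18.

f: a_k = 0, 6, 0, -8, 0, 96/5, 0, …
g: a_k = 3, 3, -3/2, 3/2, -15/8, 21/8, -63/16, …
L₀ := L_f ⊗_s L_g (sym. prod.), ord ≤ 2.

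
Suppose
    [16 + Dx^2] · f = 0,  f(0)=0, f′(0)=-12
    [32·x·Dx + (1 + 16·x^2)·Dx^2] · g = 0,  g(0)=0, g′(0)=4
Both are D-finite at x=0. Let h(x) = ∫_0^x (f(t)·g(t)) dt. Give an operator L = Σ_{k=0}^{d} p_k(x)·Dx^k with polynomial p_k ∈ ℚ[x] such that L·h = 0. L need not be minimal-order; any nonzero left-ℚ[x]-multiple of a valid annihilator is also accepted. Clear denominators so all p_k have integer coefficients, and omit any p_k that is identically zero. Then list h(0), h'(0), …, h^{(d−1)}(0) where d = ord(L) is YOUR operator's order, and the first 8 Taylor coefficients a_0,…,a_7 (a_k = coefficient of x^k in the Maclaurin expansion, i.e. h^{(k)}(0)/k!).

f: a_k = 0, -12, 0, 32, 0, -128/5, 0, 1024/105, …
g: a_k = 0, 4, 0, -64/3, 0, 1024/5, 0, -16384/7, …
L₀ := L_f ⊗_s L_g (sym. prod.), ord ≤ 4.
h=∫₀ˣh₀: take L = L₀·Dx.
L = (1280 + 53248·x^2 + 360448·x^4 + 2097152·x^6 + 8388608·x^8)·Dx + (1536·x + 40960·x^3 + 393216·x^5 + 2097152·x^7)·Dx^2 + (96 + 4096·x^2 + 36864·x^4 + 262144·x^6 + 1048576·x^8)·Dx^3 + (96·x + 2560·x^3 + 24576·x^5 + 131072·x^7)·Dx^4 + (1 + 48·x^2 + 896·x^4 + 8192·x^6 + 32768·x^8)·Dx^5  (order 5).
h: a_k = 0, 0, 0, -16, 0, 384/5, 0, -9728/21, …
ICs: h(0) = 0, h′(0) = 0, h′′(0) = 0, h′′′(0) = -96, h′′′′(0) = 0.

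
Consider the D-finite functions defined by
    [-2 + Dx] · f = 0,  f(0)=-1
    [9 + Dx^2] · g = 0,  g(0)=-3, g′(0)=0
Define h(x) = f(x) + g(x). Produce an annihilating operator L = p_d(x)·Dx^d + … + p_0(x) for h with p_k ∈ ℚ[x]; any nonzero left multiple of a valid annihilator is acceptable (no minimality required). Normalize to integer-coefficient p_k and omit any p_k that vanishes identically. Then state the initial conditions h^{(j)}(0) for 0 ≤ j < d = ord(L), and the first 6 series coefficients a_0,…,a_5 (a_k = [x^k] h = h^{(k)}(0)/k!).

L = -18 + 9·Dx - 2·Dx^2 + Dx^3  (order 3).
h: a_k = -4, -2, 23/2, -4/3, -259/24, -4/15, …
ICs: h(0) = -4, h′(0) = -2, h′′(0) = 23.

f: a_k = -1, -2, -2, -4/3, -2/3, -4/15, …
g: a_k = -3, 0, 27/2, 0, -81/8, 0, …
L₀ := lclm(L_f,L_g); ord L₀ ≤ 1+2.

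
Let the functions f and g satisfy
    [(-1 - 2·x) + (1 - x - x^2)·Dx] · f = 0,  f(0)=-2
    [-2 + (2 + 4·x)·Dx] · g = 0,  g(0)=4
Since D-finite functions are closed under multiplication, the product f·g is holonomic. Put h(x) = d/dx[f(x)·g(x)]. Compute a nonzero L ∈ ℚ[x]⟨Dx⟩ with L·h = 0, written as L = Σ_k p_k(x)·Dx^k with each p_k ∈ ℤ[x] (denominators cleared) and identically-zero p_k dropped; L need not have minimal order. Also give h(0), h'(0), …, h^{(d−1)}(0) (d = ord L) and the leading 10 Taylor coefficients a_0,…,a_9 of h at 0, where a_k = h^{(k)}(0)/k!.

L = (5 + 30·x + 45·x^2 + 30·x^3 + 15·x^4) + (-2 - 5·x + 10·x^3 + 15·x^4 + 6·x^5)·Dx  (order 1).
h: a_k = -16, -40, -120, -220, -510, -879, -1855, -6155/2, -49995/8, -160495/16, …
ICs: h(0) = -16.

f: a_k = -2, -2, -4, -6, -10, -16, -26, -42, -68, -110, …
g: a_k = 4, 4, -2, 2, -5/2, 7/2, -21/4, 33/4, -429/32, 715/32, …
h₀=f·g: eliminate ⇒ L₀, order ≤ 1·1.
h=h₀': d/dx-closure on L₀ ⇒ L.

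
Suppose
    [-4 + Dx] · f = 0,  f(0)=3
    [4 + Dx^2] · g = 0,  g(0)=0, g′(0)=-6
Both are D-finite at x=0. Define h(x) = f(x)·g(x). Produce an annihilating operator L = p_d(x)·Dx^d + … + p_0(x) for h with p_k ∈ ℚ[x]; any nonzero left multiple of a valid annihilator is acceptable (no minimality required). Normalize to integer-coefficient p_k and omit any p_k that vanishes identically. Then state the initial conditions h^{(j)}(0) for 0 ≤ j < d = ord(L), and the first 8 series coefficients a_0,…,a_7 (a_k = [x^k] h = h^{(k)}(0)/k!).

f: a_k = 3, 12, 24, 32, 32, 128/5, 256/15, 1024/105, …
g: a_k = 0, -6, 0, 4, 0, -4/5, 0, 8/105, …
f·g: L₀ = L_f ⊗_s L_g, ord ≤ 1·2.
L = 20 - 8·Dx + Dx^2  (order 2).
h: a_k = 0, -18, -72, -132, -144, -492/5, -176/5, 232/35, …
ICs: h(0) = 0, h′(0) = -18.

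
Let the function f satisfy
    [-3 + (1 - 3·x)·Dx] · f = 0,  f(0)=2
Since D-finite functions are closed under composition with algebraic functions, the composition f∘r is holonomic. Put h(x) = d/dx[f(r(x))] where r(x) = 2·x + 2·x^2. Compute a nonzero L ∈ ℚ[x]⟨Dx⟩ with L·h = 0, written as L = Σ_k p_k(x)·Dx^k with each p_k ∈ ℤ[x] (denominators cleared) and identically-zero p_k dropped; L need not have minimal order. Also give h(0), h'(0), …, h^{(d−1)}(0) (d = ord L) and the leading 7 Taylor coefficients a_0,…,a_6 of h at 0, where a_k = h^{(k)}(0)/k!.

L = (14 + 36·x + 36·x^2) + (-1 + 4·x + 18·x^2 + 12·x^3)·Dx  (order 1).
h: a_k = 12, 168, 1728, 15840, 136080, 1122336, 8999424, …
ICs: h(0) = 12.

f: a_k = 2, 6, 18, 54, 162, 486, 1458, …
h₀=f(r): pull back L_f along r ⇒ L₀.
Derive L from L₀ (diff closure).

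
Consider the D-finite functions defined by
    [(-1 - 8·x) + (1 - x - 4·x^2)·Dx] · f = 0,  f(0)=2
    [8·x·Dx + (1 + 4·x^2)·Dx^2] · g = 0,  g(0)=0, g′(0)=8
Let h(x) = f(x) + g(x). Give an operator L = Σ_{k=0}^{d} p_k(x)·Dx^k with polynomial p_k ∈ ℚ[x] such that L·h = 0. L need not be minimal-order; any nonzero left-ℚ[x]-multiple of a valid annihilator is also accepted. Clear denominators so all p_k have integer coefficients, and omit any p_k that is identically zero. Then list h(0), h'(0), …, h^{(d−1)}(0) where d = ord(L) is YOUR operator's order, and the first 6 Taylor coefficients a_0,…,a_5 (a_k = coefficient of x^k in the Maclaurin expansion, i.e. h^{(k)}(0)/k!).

L = (-40 + 160·x + 2272·x^2 + 4608·x^3 + 16896·x^4 + 6144·x^6)·Dx + (31 + 264·x + 364·x^2 + 2208·x^3 + 4160·x^4 + 12800·x^5 + 768·x^6 + 6144·x^7)·Dx^2 + (-5 - 11·x - 80·x^2 + 116·x^3 + 80·x^4 + 704·x^5 + 1536·x^6 + 256·x^7 + 1024·x^8)·Dx^3  (order 3).
h: a_k = 2, 10, 10, 22/3, 58, 778/5, …
ICs: h(0) = 2, h′(0) = 10, h′′(0) = 20.

f: a_k = 2, 2, 10, 18, 58, 130, …
g: a_k = 0, 8, 0, -32/3, 0, 128/5, …
L₀ := lclm(L_f,L_g); ord L₀ ≤ 1+2.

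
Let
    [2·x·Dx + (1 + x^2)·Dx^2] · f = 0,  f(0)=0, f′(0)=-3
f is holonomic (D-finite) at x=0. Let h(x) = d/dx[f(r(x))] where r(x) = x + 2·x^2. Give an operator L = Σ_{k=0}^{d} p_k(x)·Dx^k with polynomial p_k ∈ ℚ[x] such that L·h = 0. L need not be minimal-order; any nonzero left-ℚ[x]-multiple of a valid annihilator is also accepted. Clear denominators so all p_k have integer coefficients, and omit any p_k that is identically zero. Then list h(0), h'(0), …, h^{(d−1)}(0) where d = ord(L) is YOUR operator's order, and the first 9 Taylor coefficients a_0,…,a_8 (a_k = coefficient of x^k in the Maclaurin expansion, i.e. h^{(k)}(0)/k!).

L = (-4 + 2·x + 16·x^2 + 48·x^3 + 48·x^4) + (1 + 4·x + x^2 + 8·x^3 + 20·x^4 + 16·x^5)·Dx  (order 1).
h: a_k = -3, -12, 3, 24, 57, 12, -165, -336, -111, …
ICs: h(0) = -3.

f: a_k = 0, -3, 0, 1, 0, -3/5, 0, 3/7, 0, …
Substitute x→r, Dx→(1/r')Dx; clear ⇒ L₀.
h₀' ⇒ L via d/dx closure of L₀.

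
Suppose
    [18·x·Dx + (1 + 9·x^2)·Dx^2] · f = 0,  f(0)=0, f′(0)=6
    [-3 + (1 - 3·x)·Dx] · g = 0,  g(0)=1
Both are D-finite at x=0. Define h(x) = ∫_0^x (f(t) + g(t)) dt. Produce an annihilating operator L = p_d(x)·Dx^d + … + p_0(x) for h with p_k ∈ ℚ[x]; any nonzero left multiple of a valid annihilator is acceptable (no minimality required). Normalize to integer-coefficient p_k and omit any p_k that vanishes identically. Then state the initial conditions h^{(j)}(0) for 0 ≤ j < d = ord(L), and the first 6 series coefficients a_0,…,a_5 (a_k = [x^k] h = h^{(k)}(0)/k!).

f: a_k = 0, 6, 0, -18, 0, 486/5, …
g: a_k = 1, 3, 9, 27, 81, 243, …
f+g: L₀ = lclm(L_f,L_g), ord ≤ 2+1.
h=∫₀ˣh₀: take L = L₀·Dx.
L = (18 - 216·x - 486·x^2)·Dx^2 + (-12 + 18·x - 108·x^2 - 486·x^3)·Dx^3 + (1 - 81·x^4)·Dx^4  (order 4).
h: a_k = 0, 1, 9/2, 3, 9/4, 81/5, …
ICs: h(0) = 0, h′(0) = 1, h′′(0) = 9, h′′′(0) = 18.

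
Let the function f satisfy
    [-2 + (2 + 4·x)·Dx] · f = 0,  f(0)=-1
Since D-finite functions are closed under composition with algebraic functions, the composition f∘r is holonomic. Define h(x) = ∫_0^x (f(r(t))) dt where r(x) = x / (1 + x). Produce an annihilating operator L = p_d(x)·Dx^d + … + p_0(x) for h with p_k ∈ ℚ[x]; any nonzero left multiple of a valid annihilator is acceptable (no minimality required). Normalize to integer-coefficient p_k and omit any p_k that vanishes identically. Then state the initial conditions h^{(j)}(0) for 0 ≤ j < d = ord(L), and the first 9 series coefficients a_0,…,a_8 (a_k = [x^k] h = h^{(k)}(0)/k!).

L = -Dx + (1 + 4·x + 3·x^2)·Dx^2  (order 2).
h: a_k = 0, -1, -1/2, 1/2, -5/8, 37/40, -25/16, 327/112, -753/128, …
ICs: h(0) = 0, h′(0) = -1.

f: a_k = -1, -1, 1/2, -1/2, 5/8, -7/8, 21/16, -33/16, 429/128, …
Substitute x→r, Dx→(1/r')Dx; clear ⇒ L₀.
h=∫h₀ ⇒ L = L₀·Dx.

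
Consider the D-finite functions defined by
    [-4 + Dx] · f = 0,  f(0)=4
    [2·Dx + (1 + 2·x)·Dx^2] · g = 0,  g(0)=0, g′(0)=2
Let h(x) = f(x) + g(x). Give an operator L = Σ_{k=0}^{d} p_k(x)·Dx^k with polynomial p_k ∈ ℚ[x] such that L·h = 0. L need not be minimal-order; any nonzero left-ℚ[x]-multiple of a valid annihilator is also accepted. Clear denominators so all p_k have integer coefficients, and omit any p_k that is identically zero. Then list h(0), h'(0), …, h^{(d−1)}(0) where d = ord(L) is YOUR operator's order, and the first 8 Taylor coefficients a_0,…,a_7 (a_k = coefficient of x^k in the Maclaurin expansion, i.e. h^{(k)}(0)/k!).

f: a_k = 4, 16, 32, 128/3, 128/3, 512/15, 1024/45, 4096/315, …
g: a_k = 0, 2, -2, 8/3, -4, 32/5, -32/3, 128/7, …
L₀ := lclm(L_f,L_g); ord L₀ ≤ 1+2.
L = (-32 - 32·x)·Dx + (-4 - 32·x - 32·x^2)·Dx^2 + (3 + 10·x + 8·x^2)·Dx^3  (order 3).
h: a_k = 4, 18, 30, 136/3, 116/3, 608/15, 544/45, 1408/45, …
ICs: h(0) = 4, h′(0) = 18, h′′(0) = 60.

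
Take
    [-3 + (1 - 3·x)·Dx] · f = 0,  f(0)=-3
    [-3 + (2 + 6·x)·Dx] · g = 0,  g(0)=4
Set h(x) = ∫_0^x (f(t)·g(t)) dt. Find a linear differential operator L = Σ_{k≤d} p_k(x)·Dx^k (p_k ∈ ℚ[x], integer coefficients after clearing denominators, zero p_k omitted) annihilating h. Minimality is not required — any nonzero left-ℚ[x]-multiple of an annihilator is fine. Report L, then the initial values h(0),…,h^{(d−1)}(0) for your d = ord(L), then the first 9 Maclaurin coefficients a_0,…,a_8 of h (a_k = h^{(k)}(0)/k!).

L = (9 + 9·x)·Dx + (-2 + 18·x^2)·Dx^2  (order 2).
h: a_k = 0, -12, -27, -99/2, -1863/16, -43497/160, -88695/128, -3147093/1792, -19099071/4096, …
ICs: h(0) = 0, h′(0) = -12.

f: a_k = -3, -9, -27, -81, -243, -729, -2187, -6561, -19683, …
g: a_k = 4, 6, -9/2, 27/4, -405/32, 1701/64, -15309/256, 72171/512, -2814669/8192, …
f·g: L₀ = L_f ⊗_s L_g, ord ≤ 1·1.
∫: right-multiply L₀ by Dx.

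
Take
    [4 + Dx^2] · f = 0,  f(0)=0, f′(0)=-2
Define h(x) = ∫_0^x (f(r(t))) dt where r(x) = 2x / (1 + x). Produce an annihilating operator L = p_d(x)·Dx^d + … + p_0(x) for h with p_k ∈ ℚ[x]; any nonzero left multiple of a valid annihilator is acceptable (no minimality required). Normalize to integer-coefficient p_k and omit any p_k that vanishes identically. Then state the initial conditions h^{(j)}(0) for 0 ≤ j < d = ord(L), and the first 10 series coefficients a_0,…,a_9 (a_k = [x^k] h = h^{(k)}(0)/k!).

f: a_k = 0, -2, 0, 4/3, 0, -4/15, 0, 8/315, 0, -4/2835, …
f∘r: x↦r, Dx↦Dx/r' in L_f ⇒ L₀.
∫: right-multiply L₀ by Dx.
L = 16·Dx + (2 + 6·x + 6·x^2 + 2·x^3)·Dx^2 + (1 + 4·x + 6·x^2 + 4·x^3 + x^4)·Dx^3  (order 3).
h: a_k = 0, 0, -2, 4/3, 5/3, -28/5, 386/45, -60/7, 2461/630, 2516/405, …
ICs: h(0) = 0, h′(0) = 0, h′′(0) = -4.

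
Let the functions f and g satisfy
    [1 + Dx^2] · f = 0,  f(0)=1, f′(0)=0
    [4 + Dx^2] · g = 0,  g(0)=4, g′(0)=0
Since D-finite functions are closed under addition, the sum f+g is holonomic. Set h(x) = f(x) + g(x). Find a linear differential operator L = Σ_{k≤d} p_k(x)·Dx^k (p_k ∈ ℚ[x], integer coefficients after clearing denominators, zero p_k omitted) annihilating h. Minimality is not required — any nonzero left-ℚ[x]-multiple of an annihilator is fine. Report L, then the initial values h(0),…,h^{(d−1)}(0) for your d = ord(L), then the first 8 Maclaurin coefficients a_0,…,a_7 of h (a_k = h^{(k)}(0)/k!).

f: a_k = 1, 0, -1/2, 0, 1/24, 0, -1/720, 0, …
g: a_k = 4, 0, -8, 0, 8/3, 0, -16/45, 0, …
Sum ⇒ L₀ = lclm(L_f,L_g) in ℚ(x)⟨Dx⟩.
L = 4 + 5·Dx^2 + Dx^4  (order 4).
h: a_k = 5, 0, -17/2, 0, 65/24, 0, -257/720, 0, …
ICs: h(0) = 5, h′(0) = 0, h′′(0) = -17, h′′′(0) = 0.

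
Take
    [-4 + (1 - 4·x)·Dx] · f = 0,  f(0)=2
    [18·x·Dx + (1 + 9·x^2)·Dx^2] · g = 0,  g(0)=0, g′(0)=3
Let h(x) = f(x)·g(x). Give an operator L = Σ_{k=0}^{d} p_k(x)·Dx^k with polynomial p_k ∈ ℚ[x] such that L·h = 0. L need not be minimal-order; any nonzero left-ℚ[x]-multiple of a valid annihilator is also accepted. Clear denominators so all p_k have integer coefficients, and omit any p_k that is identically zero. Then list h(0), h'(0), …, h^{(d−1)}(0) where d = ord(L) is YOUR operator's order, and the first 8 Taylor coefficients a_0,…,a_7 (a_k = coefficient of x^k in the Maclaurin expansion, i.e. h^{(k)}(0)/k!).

L = 72·x + (8 - 18·x + 144·x^2)·Dx + (-1 + 4·x - 9·x^2 + 36·x^3)·Dx^2  (order 2).
h: a_k = 0, 6, 24, 78, 312, 6726/5, 26904/5, 731442/35, …
ICs: h(0) = 0, h′(0) = 6.

f: a_k = 2, 8, 32, 128, 512, 2048, 8192, 32768, …
g: a_k = 0, 3, 0, -9, 0, 243/5, 0, -2187/7, …
Product ⇒ symmetric product L₀, ord ≤ 2.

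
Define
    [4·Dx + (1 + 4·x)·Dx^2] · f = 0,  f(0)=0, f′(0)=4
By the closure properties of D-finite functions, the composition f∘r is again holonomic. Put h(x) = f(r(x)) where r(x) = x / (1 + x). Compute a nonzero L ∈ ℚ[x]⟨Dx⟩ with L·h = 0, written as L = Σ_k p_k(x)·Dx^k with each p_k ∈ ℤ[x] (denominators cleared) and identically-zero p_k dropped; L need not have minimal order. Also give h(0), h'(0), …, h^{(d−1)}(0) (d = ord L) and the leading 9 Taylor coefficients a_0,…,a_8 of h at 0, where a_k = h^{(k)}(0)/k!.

f: a_k = 0, 4, -8, 64/3, -64, 1024/5, -2048/3, 16384/7, -8192, …
h₀=f(r): pull back L_f along r ⇒ L₀.
L = (6 + 10·x)·Dx + (1 + 6·x + 5·x^2)·Dx^2  (order 2).
h: a_k = 0, 4, -12, 124/3, -156, 3124/5, -2604, 78124/7, -48828, …
ICs: h(0) = 0, h′(0) = 4.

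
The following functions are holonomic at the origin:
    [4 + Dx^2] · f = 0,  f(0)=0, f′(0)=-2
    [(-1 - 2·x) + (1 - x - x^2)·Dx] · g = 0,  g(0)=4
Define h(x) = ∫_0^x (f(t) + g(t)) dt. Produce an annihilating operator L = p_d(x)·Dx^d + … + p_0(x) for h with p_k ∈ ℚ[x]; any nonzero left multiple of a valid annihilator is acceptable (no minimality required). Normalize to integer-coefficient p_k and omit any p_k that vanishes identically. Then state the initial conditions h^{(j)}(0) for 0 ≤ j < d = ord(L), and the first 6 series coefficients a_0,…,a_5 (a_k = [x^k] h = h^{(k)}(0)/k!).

f: a_k = 0, -2, 0, 4/3, 0, -4/15, …
g: a_k = 4, 4, 8, 12, 20, 32, …
Weyl lclm of L_f,L_g ⇒ L₀ (ord ≤ 3).
h=∫h₀ ⇒ L = L₀·Dx.
L = (-44 - 96·x - 32·x^2 - 48·x^3 - 40·x^4 - 16·x^5)·Dx + (16 - 20·x - 8·x^2 + 16·x^3 - 12·x^4 - 24·x^5 - 8·x^6)·Dx^2 + (-11 - 24·x - 8·x^2 - 12·x^3 - 10·x^4 - 4·x^5)·Dx^3 + (4 - 5·x - 2·x^2 + 4·x^3 - 3·x^4 - 6·x^5 - 2·x^6)·Dx^4  (order 4).
h: a_k = 0, 4, 1, 8/3, 10/3, 4, …
ICs: h(0) = 0, h′(0) = 4, h′′(0) = 2, h′′′(0) = 16.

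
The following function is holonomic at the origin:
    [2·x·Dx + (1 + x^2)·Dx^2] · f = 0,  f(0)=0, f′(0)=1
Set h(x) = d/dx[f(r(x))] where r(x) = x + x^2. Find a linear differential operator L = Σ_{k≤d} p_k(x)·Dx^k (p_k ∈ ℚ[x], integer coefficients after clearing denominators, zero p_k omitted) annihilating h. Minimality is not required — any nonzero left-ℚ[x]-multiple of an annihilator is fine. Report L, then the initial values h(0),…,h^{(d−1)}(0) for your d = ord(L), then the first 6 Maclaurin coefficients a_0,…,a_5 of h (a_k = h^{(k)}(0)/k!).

f: a_k = 0, 1, 0, -1/3, 0, 1/5, …
h₀=f(r): pull back L_f along r ⇒ L₀.
h=h₀': d/dx-closure on L₀ ⇒ L.
L = (-2 + 2·x + 8·x^2 + 12·x^3 + 6·x^4) + (1 + 2·x + x^2 + 4·x^3 + 5·x^4 + 2·x^5)·Dx  (order 1).
h: a_k = 1, 2, -1, -4, -4, 4, …
ICs: h(0) = 1.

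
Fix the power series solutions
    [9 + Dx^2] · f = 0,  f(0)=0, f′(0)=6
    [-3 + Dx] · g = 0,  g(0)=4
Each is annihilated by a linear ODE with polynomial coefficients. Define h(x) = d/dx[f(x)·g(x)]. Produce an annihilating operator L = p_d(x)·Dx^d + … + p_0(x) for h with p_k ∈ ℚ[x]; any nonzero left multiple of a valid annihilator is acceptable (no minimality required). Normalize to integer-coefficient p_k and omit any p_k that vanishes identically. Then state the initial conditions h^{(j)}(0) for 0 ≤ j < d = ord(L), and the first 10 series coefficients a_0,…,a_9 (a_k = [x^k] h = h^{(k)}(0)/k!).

f: a_k = 0, 6, 0, -9, 0, 81/20, 0, -243/280, 0, 243/2240, …
g: a_k = 4, 12, 18, 18, 27/2, 81/10, 81/20, 243/140, 729/1120, 243/1120, …
f·g: L₀ = L_f ⊗_s L_g, ord ≤ 2·1.
Derive L from L₀ (diff closure).
L = 18 - 6·Dx + Dx^2  (order 2).
h: a_k = 24, 144, 216, 0, -324, -1944/5, -972/5, 0, 2187/35, 1458/35, …
ICs: h(0) = 24, h′(0) = 144.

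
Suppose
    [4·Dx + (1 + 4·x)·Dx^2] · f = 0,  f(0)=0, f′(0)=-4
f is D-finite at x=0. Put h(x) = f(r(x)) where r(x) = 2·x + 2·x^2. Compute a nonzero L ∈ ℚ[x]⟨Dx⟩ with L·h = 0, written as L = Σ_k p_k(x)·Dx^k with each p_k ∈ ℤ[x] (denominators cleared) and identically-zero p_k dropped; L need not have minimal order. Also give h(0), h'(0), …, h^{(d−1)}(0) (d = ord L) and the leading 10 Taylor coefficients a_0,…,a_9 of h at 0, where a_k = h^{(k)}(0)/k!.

L = (6 + 16·x + 16·x^2)·Dx + (1 + 10·x + 24·x^2 + 16·x^3)·Dx^2  (order 2).
h: a_k = 0, -8, 24, -320/3, 544, -14848/5, 16896, -692224/7, 590848, -32276480/9, …
ICs: h(0) = 0, h′(0) = -8.

f: a_k = 0, -4, 8, -64/3, 64, -1024/5, 2048/3, -16384/7, 8192, -262144/9, …
Substitute x→r, Dx→(1/r')Dx; clear ⇒ L₀.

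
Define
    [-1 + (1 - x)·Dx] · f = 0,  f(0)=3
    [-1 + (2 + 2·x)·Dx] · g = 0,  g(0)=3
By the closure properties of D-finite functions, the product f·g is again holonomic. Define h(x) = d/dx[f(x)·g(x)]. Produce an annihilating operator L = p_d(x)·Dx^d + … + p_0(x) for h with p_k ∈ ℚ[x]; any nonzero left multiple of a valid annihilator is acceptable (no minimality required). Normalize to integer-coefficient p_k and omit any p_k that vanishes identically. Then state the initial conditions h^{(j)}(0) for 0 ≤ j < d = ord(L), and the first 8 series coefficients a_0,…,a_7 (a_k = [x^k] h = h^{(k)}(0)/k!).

L = (11 + 18·x + 3·x^2) + (-6 - 2·x + 6·x^2 + 2·x^3)·Dx  (order 1).
h: a_k = 27/2, 99/4, 621/16, 1611/32, 16425/256, 38853/512, 183393/2048, 415323/4096, …
ICs: h(0) = 27/2.

f: a_k = 3, 3, 3, 3, 3, 3, 3, 3, …
g: a_k = 3, 3/2, -3/8, 3/16, -15/128, 21/256, -63/1024, 99/2048, …
h₀=f·g: eliminate ⇒ L₀, order ≤ 1·1.
h₀' ⇒ L via d/dx closure of L₀.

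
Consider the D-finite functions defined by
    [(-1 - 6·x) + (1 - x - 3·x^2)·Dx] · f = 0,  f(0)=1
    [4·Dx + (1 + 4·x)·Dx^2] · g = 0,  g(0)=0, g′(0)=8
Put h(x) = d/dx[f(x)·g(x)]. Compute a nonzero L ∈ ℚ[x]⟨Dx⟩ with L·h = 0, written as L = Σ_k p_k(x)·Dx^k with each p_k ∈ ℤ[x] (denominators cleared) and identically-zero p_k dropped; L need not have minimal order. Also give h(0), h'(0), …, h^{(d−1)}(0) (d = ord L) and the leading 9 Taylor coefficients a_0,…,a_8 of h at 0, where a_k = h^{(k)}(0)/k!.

f: a_k = 1, 1, 4, 7, 19, 40, 97, 217, 508, …
g: a_k = 0, 8, -16, 128/3, -128, 2048/5, -4096/3, 32768/7, -16384, …
L₀ := L_f ⊗_s L_g (sym. prod.), ord ≤ 2.
Derive L from L₀ (diff closure).
L = (218 + 1080·x + 2592·x^2) + (-1 + 142·x + 1224·x^2 + 2016·x^3)·Dx + (-5 - 39·x - 37·x^2 + 228·x^3 + 288·x^4)·Dx^2  (order 2).
h: a_k = 8, -16, 176, -1120/3, 7384/3, -34592/5, 525512/15, -12464192/105, 18405616/35, …
ICs: h(0) = 8, h′(0) = -16.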